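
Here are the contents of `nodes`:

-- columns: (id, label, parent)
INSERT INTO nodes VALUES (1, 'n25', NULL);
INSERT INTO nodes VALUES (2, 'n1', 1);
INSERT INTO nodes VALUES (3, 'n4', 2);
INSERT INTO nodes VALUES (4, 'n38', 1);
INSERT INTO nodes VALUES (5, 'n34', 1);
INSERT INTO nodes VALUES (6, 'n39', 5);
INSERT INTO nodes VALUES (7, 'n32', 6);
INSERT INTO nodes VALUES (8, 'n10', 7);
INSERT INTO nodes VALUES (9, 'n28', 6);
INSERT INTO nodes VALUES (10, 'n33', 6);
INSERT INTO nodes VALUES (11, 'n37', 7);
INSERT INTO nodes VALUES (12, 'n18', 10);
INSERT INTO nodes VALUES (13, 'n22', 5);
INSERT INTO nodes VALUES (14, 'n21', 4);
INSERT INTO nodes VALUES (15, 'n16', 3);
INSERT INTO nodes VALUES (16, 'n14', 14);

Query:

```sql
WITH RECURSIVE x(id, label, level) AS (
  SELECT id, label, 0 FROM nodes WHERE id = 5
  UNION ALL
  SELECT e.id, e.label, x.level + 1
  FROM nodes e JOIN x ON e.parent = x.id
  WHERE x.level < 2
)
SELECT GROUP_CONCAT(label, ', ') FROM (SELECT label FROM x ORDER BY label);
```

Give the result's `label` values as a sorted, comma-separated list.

Base: id=5 (n34) at level 0.
Iteration 1: rows with parent in {5} -> n39 (id 6, level 1), n22 (id 13, level 1).
Iteration 2: rows with parent in {6,13} -> n32 (id 7, level 2), n28 (id 9, level 2), n33 (id 10, level 2).
Iteration 3: level < 2 fails for all current rows; recursion stops.

n22, n28, n32, n33, n34, n39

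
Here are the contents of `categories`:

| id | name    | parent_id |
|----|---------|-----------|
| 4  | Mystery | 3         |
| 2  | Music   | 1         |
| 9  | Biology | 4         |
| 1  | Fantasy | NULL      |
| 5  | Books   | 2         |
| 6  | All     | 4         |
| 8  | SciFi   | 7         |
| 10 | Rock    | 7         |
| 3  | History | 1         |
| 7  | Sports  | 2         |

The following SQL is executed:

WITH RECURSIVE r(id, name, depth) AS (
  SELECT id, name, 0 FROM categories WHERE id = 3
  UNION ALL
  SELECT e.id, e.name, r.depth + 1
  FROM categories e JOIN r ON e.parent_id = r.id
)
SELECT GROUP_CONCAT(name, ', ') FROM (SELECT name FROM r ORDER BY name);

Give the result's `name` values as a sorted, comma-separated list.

Base: id=3 (History) at depth 0.
Iteration 1: rows with parent_id in {3} -> Mystery (id 4, depth 1).
Iteration 2: rows with parent_id in {4} -> All (id 6, depth 2), Biology (id 9, depth 2).
Iteration 3: no rows with parent_id in {6,9}; recursion stops.

All, Biology, History, Mystery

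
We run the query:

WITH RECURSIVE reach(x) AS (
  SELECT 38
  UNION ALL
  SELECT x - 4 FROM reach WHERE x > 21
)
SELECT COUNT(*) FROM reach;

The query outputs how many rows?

6

Base: x=38.
Iteration 1: 38 > 21 holds -> x = 38 - 4 = 34.
Iteration 2: 34 > 21 holds -> x = 34 - 4 = 30.
Iteration 3: 30 > 21 holds -> x = 30 - 4 = 26.
Iteration 4: 26 > 21 holds -> x = 26 - 4 = 22.
Iteration 5: 22 > 21 holds -> x = 22 - 4 = 18.
Iteration 6: 18 > 21 fails; recursion stops.
Total rows emitted: 6.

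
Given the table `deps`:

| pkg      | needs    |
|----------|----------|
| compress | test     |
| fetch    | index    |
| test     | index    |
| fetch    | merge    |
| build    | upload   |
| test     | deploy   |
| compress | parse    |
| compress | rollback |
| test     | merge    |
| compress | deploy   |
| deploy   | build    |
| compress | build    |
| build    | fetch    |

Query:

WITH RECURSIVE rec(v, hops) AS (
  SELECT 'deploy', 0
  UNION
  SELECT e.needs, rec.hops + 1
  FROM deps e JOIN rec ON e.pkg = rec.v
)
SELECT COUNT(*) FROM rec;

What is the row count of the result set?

Base: (deploy, hops=0).
Iteration 1: edges from {deploy} -> (build, hops=1).
Iteration 2: edges from {build} -> (fetch, hops=2), (upload, hops=2).
Iteration 3: edges from {fetch,upload} -> (index, hops=3), (merge, hops=3).
Iteration 4: no outgoing edges from {index,merge}; recursion stops.
Total rows emitted: 6.

6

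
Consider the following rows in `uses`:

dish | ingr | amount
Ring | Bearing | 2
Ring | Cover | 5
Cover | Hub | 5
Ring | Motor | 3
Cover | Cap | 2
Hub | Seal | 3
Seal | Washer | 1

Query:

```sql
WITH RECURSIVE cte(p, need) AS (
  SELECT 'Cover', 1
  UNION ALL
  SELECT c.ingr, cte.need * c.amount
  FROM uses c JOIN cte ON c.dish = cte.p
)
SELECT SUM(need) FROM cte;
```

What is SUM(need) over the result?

38

Base: (Cover, need=1).
Iteration 1: components of {Cover} -> Cap = 1*2 = 2, Hub = 1*5 = 5.
Iteration 2: components of {Cap,Hub} -> Seal = 5*3 = 15.
Iteration 3: components of {Seal} -> Washer = 15*1 = 15.
Iteration 4: no further components; recursion stops.
SUM(need) = 1 + 5 + 2 + 15 + 15 = 38.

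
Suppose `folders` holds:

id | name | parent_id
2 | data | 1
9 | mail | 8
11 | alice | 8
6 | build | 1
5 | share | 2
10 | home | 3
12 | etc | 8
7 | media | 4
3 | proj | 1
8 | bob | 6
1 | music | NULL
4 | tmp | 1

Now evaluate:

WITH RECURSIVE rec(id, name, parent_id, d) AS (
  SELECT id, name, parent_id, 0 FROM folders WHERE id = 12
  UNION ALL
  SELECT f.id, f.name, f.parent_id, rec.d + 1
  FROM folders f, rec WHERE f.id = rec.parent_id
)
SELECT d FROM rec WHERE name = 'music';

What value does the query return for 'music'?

Base: id=12 (etc), parent_id=8, d 0.
Iteration 1: join on id=8 -> bob (id 8, parent_id=6, d 1).
Iteration 2: join on id=6 -> build (id 6, parent_id=1, d 2).
Iteration 3: join on id=1 -> music (id 1, parent_id=NULL, d 3).
Iteration 4: parent_id is NULL; no match; recursion stops.

3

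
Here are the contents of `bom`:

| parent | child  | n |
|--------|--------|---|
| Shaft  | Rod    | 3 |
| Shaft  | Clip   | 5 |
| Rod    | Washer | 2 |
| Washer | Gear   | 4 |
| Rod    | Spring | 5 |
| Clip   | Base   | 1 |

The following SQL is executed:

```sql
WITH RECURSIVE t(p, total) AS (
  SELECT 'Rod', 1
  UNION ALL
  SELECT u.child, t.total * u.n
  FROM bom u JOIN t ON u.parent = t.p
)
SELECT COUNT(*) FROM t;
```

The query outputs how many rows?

4

Base: (Rod, total=1).
Iteration 1: components of {Rod} -> Spring = 1*5 = 5, Washer = 1*2 = 2.
Iteration 2: components of {Spring,Washer} -> Gear = 2*4 = 8.
Iteration 3: no further components; recursion stops.
Total rows emitted: 4.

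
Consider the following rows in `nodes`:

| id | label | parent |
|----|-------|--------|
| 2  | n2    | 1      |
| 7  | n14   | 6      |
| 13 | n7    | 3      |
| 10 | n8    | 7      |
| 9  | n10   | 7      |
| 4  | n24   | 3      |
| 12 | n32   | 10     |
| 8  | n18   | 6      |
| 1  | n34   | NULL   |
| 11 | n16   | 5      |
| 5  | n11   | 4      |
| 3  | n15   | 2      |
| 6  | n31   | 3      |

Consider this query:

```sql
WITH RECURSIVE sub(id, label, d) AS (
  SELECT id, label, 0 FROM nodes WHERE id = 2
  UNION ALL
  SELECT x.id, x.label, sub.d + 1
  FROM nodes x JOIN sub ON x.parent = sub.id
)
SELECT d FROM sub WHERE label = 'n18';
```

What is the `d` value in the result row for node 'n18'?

Base: id=2 (n2) at d 0.
Iteration 1: rows with parent in {2} -> n15 (id 3, d 1).
Iteration 2: rows with parent in {3} -> n24 (id 4, d 2), n31 (id 6, d 2), n7 (id 13, d 2).
Iteration 3: rows with parent in {4,6,13} -> n11 (id 5, d 3), n14 (id 7, d 3), n18 (id 8, d 3).
Iteration 4: rows with parent in {5,7,8} -> n10 (id 9, d 4), n8 (id 10, d 4), n16 (id 11, d 4).
Iteration 5: rows with parent in {9,10,11} -> n32 (id 12, d 5).
Iteration 6: no rows with parent in {12}; recursion stops.

3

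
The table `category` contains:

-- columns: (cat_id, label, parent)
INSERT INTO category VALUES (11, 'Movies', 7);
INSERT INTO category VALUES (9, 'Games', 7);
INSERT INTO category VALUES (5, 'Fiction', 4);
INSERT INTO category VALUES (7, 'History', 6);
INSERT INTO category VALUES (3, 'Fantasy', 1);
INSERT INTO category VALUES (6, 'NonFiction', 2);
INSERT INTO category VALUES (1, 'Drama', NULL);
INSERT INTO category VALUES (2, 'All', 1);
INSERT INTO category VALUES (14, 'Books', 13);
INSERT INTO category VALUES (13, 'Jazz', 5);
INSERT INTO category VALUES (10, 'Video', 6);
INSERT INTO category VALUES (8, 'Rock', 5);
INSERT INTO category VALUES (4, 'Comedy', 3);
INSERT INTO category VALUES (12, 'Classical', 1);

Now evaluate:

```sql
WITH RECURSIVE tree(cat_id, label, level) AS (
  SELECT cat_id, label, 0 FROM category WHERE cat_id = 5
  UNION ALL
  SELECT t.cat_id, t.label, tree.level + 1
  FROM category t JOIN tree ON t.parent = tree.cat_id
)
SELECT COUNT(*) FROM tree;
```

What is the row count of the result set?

4

Base: cat_id=5 (Fiction) at level 0.
Iteration 1: rows with parent in {5} -> Rock (id 8, level 1), Jazz (id 13, level 1).
Iteration 2: rows with parent in {8,13} -> Books (id 14, level 2).
Iteration 3: no rows with parent in {14}; recursion stops.
Total rows emitted: 4.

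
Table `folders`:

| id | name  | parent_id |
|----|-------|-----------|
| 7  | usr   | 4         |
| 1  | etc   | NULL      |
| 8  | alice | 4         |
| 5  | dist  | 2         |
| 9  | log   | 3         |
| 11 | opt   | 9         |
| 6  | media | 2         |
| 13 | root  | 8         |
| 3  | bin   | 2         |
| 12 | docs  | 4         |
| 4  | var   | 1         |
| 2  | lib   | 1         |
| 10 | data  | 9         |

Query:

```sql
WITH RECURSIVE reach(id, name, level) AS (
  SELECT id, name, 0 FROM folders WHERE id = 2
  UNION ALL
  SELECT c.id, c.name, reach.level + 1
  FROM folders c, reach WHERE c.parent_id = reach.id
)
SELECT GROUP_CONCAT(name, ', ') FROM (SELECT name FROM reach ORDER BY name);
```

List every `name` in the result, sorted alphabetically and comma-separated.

Base: id=2 (lib) at level 0.
Iteration 1: rows with parent_id in {2} -> bin (id 3, level 1), dist (id 5, level 1), media (id 6, level 1).
Iteration 2: rows with parent_id in {3,5,6} -> log (id 9, level 2).
Iteration 3: rows with parent_id in {9} -> data (id 10, level 3), opt (id 11, level 3).
Iteration 4: no rows with parent_id in {10,11}; recursion stops.

bin, data, dist, lib, log, media, opt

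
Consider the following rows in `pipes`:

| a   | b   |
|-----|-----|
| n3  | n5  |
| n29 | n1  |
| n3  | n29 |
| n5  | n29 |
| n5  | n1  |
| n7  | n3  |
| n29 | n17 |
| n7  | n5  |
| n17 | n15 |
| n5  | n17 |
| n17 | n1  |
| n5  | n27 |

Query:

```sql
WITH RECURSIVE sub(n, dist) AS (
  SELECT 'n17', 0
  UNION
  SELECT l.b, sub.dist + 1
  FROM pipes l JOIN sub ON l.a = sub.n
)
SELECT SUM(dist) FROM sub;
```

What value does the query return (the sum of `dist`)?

Base: (n17, dist=0).
Iteration 1: edges from {n17} -> (n1, dist=1), (n15, dist=1).
Iteration 2: no outgoing edges from {n1,n15}; recursion stops.
SUM(dist) = 0 + 1 + 1 = 2.

2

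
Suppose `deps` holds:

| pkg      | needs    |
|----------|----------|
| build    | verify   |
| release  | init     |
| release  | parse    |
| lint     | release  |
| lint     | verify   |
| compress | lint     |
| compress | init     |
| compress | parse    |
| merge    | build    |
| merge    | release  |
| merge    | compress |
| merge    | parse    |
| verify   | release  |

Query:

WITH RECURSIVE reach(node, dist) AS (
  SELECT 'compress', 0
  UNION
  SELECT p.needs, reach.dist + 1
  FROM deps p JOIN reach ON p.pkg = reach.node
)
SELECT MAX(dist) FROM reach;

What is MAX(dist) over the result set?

4

Base: (compress, dist=0).
Iteration 1: edges from {compress} -> (init, dist=1), (lint, dist=1), (parse, dist=1).
Iteration 2: edges from {init,lint,parse} -> (release, dist=2), (verify, dist=2).
Iteration 3: edges from {release,verify} -> (init, dist=3), (parse, dist=3), (release, dist=3).
Iteration 4: edges from {init,parse,release} -> (init, dist=4), (parse, dist=4).
Iteration 5: no outgoing edges from {init,parse}; recursion stops.
dist values: 0, 1, 1, 1, 2, 2, 3, 3, 3, 4, 4; the maximum is 4.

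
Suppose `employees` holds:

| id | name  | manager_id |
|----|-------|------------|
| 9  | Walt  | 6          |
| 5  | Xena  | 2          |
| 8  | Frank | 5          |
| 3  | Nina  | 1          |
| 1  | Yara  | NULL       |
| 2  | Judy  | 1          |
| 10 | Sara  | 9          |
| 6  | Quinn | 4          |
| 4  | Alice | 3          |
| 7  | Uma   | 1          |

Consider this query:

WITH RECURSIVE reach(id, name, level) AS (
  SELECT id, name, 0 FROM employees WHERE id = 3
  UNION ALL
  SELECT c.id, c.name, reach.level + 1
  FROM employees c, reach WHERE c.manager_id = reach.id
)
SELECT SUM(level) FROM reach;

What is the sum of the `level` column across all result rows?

Base: id=3 (Nina) at level 0.
Iteration 1: rows with manager_id in {3} -> Alice (id 4, level 1).
Iteration 2: rows with manager_id in {4} -> Quinn (id 6, level 2).
Iteration 3: rows with manager_id in {6} -> Walt (id 9, level 3).
Iteration 4: rows with manager_id in {9} -> Sara (id 10, level 4).
Iteration 5: no rows with manager_id in {10}; recursion stops.
SUM(level) = 0 + 1 + 2 + 3 + 4 = 10.

10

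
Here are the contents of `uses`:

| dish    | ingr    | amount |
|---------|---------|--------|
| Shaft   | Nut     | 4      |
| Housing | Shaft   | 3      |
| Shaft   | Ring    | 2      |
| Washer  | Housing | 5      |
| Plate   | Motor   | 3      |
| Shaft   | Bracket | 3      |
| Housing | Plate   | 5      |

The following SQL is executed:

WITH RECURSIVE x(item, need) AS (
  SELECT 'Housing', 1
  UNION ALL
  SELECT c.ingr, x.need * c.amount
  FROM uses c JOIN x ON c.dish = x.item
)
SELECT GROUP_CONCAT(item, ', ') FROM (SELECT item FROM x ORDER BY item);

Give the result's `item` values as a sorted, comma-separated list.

Base: (Housing, need=1).
Iteration 1: components of {Housing} -> Plate = 1*5 = 5, Shaft = 1*3 = 3.
Iteration 2: components of {Plate,Shaft} -> Bracket = 3*3 = 9, Motor = 5*3 = 15, Nut = 3*4 = 12, Ring = 3*2 = 6.
Iteration 3: no further components; recursion stops.

Bracket, Housing, Motor, Nut, Plate, Ring, Shaft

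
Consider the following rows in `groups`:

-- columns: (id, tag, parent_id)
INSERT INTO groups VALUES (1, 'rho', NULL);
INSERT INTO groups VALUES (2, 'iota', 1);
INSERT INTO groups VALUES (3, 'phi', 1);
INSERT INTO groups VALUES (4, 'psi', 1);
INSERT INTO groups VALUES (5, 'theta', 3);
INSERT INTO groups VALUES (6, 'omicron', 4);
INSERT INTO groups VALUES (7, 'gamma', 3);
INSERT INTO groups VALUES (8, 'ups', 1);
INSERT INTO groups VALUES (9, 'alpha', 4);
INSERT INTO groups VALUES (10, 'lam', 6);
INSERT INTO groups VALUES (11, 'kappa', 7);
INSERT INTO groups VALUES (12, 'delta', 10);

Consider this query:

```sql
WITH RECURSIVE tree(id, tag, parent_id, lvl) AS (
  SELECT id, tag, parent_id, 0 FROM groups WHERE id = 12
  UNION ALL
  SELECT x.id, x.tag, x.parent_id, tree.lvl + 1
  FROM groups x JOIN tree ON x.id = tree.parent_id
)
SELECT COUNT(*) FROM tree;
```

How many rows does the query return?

5

Base: id=12 (delta), parent_id=10, lvl 0.
Iteration 1: join on id=10 -> lam (id 10, parent_id=6, lvl 1).
Iteration 2: join on id=6 -> omicron (id 6, parent_id=4, lvl 2).
Iteration 3: join on id=4 -> psi (id 4, parent_id=1, lvl 3).
Iteration 4: join on id=1 -> rho (id 1, parent_id=NULL, lvl 4).
Iteration 5: parent_id is NULL; no match; recursion stops.
Total rows emitted: 5.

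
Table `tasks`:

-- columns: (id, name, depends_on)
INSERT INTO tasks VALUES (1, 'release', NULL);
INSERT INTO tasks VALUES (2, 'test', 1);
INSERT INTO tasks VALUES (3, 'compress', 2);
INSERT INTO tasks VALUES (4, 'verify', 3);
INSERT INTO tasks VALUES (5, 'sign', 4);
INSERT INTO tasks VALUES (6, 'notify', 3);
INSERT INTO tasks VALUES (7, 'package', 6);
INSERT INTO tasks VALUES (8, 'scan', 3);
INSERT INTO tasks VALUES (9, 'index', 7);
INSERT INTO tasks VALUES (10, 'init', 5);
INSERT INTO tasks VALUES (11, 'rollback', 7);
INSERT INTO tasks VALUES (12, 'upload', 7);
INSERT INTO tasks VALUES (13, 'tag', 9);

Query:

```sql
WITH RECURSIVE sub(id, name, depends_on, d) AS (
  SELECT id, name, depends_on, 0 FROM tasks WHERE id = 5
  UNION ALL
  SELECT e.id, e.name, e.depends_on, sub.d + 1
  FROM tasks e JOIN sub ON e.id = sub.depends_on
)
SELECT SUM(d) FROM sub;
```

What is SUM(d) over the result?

Base: id=5 (sign), depends_on=4, d 0.
Iteration 1: join on id=4 -> verify (id 4, depends_on=3, d 1).
Iteration 2: join on id=3 -> compress (id 3, depends_on=2, d 2).
Iteration 3: join on id=2 -> test (id 2, depends_on=1, d 3).
Iteration 4: join on id=1 -> release (id 1, depends_on=NULL, d 4).
Iteration 5: depends_on is NULL; no match; recursion stops.
SUM(d) = 0 + 1 + 2 + 3 + 4 = 10.

10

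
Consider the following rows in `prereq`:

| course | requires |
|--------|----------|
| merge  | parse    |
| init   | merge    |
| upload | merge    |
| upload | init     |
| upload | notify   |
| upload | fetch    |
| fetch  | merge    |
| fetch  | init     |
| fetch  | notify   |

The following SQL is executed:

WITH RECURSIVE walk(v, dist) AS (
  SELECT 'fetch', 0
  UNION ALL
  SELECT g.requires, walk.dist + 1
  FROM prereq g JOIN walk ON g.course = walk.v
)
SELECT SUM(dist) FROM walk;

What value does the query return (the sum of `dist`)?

Base: (fetch, dist=0).
Iteration 1: edges from {fetch} -> (init, dist=1), (merge, dist=1), (notify, dist=1).
Iteration 2: edges from {init,merge,notify} -> (merge, dist=2), (parse, dist=2).
Iteration 3: edges from {merge,parse} -> (parse, dist=3).
Iteration 4: no outgoing edges from {parse}; recursion stops.
SUM(dist) = 0 + 1 + 1 + 1 + 2 + 2 + 3 = 10.

10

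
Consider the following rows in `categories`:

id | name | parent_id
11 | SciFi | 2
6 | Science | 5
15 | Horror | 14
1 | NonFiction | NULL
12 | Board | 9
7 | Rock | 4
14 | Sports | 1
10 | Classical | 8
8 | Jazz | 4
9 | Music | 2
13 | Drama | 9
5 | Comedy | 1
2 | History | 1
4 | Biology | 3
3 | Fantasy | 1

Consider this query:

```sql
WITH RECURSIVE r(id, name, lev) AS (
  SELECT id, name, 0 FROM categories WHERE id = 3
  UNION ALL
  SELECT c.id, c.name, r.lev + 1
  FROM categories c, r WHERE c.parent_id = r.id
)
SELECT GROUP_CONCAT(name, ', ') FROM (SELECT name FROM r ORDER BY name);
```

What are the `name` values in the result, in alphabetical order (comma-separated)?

Biology, Classical, Fantasy, Jazz, Rock

Base: id=3 (Fantasy) at lev 0.
Iteration 1: rows with parent_id in {3} -> Biology (id 4, lev 1).
Iteration 2: rows with parent_id in {4} -> Rock (id 7, lev 2), Jazz (id 8, lev 2).
Iteration 3: rows with parent_id in {7,8} -> Classical (id 10, lev 3).
Iteration 4: no rows with parent_id in {10}; recursion stops.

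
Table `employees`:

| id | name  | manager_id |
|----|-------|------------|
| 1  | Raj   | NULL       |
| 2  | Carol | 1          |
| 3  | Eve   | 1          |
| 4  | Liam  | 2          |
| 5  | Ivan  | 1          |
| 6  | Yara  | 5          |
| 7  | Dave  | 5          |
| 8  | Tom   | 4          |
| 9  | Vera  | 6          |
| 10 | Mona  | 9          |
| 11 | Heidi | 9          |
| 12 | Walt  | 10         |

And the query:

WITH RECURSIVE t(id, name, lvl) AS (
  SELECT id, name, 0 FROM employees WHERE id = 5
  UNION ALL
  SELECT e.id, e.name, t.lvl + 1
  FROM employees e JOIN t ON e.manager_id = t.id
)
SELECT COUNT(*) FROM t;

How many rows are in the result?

7

Base: id=5 (Ivan) at lvl 0.
Iteration 1: rows with manager_id in {5} -> Yara (id 6, lvl 1), Dave (id 7, lvl 1).
Iteration 2: rows with manager_id in {6,7} -> Vera (id 9, lvl 2).
Iteration 3: rows with manager_id in {9} -> Mona (id 10, lvl 3), Heidi (id 11, lvl 3).
Iteration 4: rows with manager_id in {10,11} -> Walt (id 12, lvl 4).
Iteration 5: no rows with manager_id in {12}; recursion stops.
Total rows emitted: 7.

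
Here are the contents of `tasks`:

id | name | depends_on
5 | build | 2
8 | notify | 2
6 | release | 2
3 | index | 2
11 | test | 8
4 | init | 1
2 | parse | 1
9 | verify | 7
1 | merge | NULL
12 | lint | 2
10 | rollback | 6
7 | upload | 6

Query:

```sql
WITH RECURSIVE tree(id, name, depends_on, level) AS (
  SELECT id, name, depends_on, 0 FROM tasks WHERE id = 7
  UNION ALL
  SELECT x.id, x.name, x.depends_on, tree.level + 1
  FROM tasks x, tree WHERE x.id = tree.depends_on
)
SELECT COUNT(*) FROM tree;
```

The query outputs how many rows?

Base: id=7 (upload), depends_on=6, level 0.
Iteration 1: join on id=6 -> release (id 6, depends_on=2, level 1).
Iteration 2: join on id=2 -> parse (id 2, depends_on=1, level 2).
Iteration 3: join on id=1 -> merge (id 1, depends_on=NULL, level 3).
Iteration 4: depends_on is NULL; no match; recursion stops.
Total rows emitted: 4.

4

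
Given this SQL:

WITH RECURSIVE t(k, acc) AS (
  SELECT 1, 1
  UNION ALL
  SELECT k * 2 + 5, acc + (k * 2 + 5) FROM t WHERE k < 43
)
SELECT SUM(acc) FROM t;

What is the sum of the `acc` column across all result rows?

106

Base: k=1, acc=1.
Iteration 1: 1 < 43 holds -> k = 1 * 2 + 5 = 7, acc = 1 + 7 = 8.
Iteration 2: 7 < 43 holds -> k = 7 * 2 + 5 = 19, acc = 8 + 19 = 27.
Iteration 3: 19 < 43 holds -> k = 19 * 2 + 5 = 43, acc = 27 + 43 = 70.
Iteration 4: 43 < 43 fails; recursion stops.
SUM(acc) = 1 + 8 + 27 + 70 = 106.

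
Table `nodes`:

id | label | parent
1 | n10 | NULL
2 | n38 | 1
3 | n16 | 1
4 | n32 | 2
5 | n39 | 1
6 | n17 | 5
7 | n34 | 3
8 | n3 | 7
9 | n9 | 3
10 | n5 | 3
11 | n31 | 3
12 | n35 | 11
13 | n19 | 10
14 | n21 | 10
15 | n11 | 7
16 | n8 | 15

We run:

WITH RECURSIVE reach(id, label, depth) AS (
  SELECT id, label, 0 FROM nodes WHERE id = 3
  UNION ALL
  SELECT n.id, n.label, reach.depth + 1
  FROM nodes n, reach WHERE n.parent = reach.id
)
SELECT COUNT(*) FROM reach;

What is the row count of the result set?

Base: id=3 (n16) at depth 0.
Iteration 1: rows with parent in {3} -> n34 (id 7, depth 1), n9 (id 9, depth 1), n5 (id 10, depth 1), n31 (id 11, depth 1).
Iteration 2: rows with parent in {7,9,10,11} -> n3 (id 8, depth 2), n35 (id 12, depth 2), n19 (id 13, depth 2), n21 (id 14, depth 2), n11 (id 15, depth 2).
Iteration 3: rows with parent in {8,12,13,14,15} -> n8 (id 16, depth 3).
Iteration 4: no rows with parent in {16}; recursion stops.
Total rows emitted: 11.

11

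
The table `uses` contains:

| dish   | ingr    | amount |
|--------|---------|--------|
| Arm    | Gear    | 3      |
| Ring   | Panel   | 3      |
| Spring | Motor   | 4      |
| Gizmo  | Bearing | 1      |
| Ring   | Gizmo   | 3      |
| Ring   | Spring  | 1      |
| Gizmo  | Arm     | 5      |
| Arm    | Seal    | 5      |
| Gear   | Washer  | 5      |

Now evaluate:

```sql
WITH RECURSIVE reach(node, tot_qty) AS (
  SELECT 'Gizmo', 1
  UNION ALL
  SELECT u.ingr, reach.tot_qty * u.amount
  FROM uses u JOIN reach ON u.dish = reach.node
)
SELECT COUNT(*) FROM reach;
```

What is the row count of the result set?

Base: (Gizmo, tot_qty=1).
Iteration 1: components of {Gizmo} -> Arm = 1*5 = 5, Bearing = 1*1 = 1.
Iteration 2: components of {Arm,Bearing} -> Gear = 5*3 = 15, Seal = 5*5 = 25.
Iteration 3: components of {Gear,Seal} -> Washer = 15*5 = 75.
Iteration 4: no further components; recursion stops.
Total rows emitted: 6.

6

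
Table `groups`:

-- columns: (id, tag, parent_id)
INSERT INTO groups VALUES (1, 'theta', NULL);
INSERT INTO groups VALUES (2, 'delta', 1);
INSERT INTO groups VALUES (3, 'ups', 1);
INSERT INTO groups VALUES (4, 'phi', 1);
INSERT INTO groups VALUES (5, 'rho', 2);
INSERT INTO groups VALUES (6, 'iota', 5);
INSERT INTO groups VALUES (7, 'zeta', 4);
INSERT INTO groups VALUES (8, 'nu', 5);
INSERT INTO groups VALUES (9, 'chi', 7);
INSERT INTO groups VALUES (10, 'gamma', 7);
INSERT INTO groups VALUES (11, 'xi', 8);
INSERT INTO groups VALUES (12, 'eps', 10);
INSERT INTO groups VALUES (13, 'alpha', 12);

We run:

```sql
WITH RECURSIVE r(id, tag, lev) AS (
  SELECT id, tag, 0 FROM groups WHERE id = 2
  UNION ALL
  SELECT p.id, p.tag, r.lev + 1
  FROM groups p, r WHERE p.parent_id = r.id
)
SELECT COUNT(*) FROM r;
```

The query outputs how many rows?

Base: id=2 (delta) at lev 0.
Iteration 1: rows with parent_id in {2} -> rho (id 5, lev 1).
Iteration 2: rows with parent_id in {5} -> iota (id 6, lev 2), nu (id 8, lev 2).
Iteration 3: rows with parent_id in {6,8} -> xi (id 11, lev 3).
Iteration 4: no rows with parent_id in {11}; recursion stops.
Total rows emitted: 5.

5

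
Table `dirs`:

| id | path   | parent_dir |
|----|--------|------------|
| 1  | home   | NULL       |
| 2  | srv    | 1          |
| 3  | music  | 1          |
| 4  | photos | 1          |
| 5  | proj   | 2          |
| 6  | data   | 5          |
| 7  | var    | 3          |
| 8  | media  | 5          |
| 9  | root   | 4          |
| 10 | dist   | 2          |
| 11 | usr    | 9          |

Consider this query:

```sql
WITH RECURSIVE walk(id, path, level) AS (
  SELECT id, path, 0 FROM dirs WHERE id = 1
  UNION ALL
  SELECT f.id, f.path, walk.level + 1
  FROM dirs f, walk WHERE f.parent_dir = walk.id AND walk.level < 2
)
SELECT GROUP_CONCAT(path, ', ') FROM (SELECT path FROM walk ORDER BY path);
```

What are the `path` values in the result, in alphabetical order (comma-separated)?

Base: id=1 (home) at level 0.
Iteration 1: rows with parent_dir in {1} -> srv (id 2, level 1), music (id 3, level 1), photos (id 4, level 1).
Iteration 2: rows with parent_dir in {2,3,4} -> proj (id 5, level 2), var (id 7, level 2), root (id 9, level 2), dist (id 10, level 2).
Iteration 3: level < 2 fails for all current rows; recursion stops.

dist, home, music, photos, proj, root, srv, var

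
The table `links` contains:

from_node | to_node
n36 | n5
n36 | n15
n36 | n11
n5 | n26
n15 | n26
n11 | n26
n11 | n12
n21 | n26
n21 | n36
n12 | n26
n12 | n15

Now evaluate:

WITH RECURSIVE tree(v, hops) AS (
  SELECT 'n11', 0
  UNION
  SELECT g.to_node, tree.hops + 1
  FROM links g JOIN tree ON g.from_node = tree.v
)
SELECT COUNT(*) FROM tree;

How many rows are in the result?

6

Base: (n11, hops=0).
Iteration 1: edges from {n11} -> (n12, hops=1), (n26, hops=1).
Iteration 2: edges from {n12,n26} -> (n15, hops=2), (n26, hops=2).
Iteration 3: edges from {n15,n26} -> (n26, hops=3).
Iteration 4: no outgoing edges from {n26}; recursion stops.
Total rows emitted: 6.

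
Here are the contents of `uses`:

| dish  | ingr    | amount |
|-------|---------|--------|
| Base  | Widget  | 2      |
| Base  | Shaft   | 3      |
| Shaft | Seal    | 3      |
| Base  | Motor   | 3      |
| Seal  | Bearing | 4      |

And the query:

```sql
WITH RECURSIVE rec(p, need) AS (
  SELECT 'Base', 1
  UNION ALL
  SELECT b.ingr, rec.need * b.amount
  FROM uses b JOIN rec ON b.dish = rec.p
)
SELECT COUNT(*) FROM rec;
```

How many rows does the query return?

6

Base: (Base, need=1).
Iteration 1: components of {Base} -> Motor = 1*3 = 3, Shaft = 1*3 = 3, Widget = 1*2 = 2.
Iteration 2: components of {Motor,Shaft,Widget} -> Seal = 3*3 = 9.
Iteration 3: components of {Seal} -> Bearing = 9*4 = 36.
Iteration 4: no further components; recursion stops.
Total rows emitted: 6.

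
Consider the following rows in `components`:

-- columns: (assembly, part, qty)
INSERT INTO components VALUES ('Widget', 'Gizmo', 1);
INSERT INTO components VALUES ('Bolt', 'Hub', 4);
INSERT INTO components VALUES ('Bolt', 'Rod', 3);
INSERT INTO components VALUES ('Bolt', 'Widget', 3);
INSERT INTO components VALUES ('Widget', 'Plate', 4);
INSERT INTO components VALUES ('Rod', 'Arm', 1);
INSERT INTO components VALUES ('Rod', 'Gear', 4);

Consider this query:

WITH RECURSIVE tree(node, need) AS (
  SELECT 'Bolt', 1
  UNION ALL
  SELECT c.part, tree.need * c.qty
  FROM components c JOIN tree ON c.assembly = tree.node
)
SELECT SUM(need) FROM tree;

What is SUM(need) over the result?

41

Base: (Bolt, need=1).
Iteration 1: components of {Bolt} -> Hub = 1*4 = 4, Rod = 1*3 = 3, Widget = 1*3 = 3.
Iteration 2: components of {Hub,Rod,Widget} -> Arm = 3*1 = 3, Gear = 3*4 = 12, Gizmo = 3*1 = 3, Plate = 3*4 = 12.
Iteration 3: no further components; recursion stops.
SUM(need) = 1 + 3 + 3 + 4 + 12 + 3 + 12 + 3 = 41.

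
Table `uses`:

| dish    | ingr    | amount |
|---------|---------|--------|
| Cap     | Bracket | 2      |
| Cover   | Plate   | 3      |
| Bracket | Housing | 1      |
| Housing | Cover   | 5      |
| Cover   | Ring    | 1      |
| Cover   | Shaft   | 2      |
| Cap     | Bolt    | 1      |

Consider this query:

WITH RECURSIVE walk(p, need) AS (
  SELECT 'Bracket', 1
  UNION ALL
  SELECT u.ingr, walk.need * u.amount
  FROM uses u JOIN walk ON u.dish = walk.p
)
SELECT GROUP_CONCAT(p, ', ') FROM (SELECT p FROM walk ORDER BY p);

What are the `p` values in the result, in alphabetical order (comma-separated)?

Base: (Bracket, need=1).
Iteration 1: components of {Bracket} -> Housing = 1*1 = 1.
Iteration 2: components of {Housing} -> Cover = 1*5 = 5.
Iteration 3: components of {Cover} -> Plate = 5*3 = 15, Ring = 5*1 = 5, Shaft = 5*2 = 10.
Iteration 4: no further components; recursion stops.

Bracket, Cover, Housing, Plate, Ring, Shaft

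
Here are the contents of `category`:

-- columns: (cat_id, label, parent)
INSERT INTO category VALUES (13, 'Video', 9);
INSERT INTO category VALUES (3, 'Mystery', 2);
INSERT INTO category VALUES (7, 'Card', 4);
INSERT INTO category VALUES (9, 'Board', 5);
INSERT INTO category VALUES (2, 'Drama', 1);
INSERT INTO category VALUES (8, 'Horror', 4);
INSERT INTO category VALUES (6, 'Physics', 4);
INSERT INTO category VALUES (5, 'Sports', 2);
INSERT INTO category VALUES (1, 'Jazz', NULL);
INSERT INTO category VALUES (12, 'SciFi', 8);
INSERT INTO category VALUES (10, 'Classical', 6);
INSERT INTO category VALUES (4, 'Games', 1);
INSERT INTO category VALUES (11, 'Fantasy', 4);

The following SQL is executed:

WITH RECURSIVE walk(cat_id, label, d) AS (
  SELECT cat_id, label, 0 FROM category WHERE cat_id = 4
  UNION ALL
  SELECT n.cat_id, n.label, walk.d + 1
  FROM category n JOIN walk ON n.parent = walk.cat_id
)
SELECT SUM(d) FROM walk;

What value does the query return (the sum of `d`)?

8

Base: cat_id=4 (Games) at d 0.
Iteration 1: rows with parent in {4} -> Physics (id 6, d 1), Card (id 7, d 1), Horror (id 8, d 1), Fantasy (id 11, d 1).
Iteration 2: rows with parent in {6,7,8,11} -> Classical (id 10, d 2), SciFi (id 12, d 2).
Iteration 3: no rows with parent in {10,12}; recursion stops.
SUM(d) = 0 + 1 + 1 + 1 + 1 + 2 + 2 = 8.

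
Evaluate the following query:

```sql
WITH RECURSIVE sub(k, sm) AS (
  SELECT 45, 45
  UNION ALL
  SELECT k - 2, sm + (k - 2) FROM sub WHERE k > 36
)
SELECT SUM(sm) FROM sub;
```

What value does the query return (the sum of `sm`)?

875

Base: k=45, sm=45.
Iteration 1: 45 > 36 holds -> k = 45 - 2 = 43, sm = 45 + 43 = 88.
Iteration 2: 43 > 36 holds -> k = 43 - 2 = 41, sm = 88 + 41 = 129.
Iteration 3: 41 > 36 holds -> k = 41 - 2 = 39, sm = 129 + 39 = 168.
Iteration 4: 39 > 36 holds -> k = 39 - 2 = 37, sm = 168 + 37 = 205.
Iteration 5: 37 > 36 holds -> k = 37 - 2 = 35, sm = 205 + 35 = 240.
Iteration 6: 35 > 36 fails; recursion stops.
SUM(sm) = 45 + 88 + 129 + 168 + 205 + 240 = 875.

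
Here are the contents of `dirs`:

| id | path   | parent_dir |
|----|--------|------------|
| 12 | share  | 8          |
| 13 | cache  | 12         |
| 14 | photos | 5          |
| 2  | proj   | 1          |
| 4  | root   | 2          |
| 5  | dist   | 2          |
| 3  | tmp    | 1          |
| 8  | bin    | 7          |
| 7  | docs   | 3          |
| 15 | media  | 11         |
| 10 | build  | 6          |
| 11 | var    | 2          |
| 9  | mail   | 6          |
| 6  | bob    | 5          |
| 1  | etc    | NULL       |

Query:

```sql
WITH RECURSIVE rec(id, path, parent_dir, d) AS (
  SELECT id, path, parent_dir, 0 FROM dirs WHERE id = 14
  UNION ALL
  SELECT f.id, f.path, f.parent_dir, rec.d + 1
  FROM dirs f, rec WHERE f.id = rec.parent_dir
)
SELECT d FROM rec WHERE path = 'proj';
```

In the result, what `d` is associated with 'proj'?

Base: id=14 (photos), parent_dir=5, d 0.
Iteration 1: join on id=5 -> dist (id 5, parent_dir=2, d 1).
Iteration 2: join on id=2 -> proj (id 2, parent_dir=1, d 2).
Iteration 3: join on id=1 -> etc (id 1, parent_dir=NULL, d 3).
Iteration 4: parent_dir is NULL; no match; recursion stops.

2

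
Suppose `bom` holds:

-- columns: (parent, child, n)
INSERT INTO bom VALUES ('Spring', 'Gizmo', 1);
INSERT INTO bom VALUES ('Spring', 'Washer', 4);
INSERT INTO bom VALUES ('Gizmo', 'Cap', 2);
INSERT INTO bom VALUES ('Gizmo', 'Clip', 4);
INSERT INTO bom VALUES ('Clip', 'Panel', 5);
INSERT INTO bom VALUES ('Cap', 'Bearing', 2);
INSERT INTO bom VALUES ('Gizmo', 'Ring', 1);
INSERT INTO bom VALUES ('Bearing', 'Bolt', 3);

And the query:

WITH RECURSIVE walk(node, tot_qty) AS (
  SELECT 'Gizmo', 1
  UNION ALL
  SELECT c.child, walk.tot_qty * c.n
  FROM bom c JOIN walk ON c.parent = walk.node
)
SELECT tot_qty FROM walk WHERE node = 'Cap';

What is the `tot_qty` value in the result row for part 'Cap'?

2

Base: (Gizmo, tot_qty=1).
Iteration 1: components of {Gizmo} -> Cap = 1*2 = 2, Clip = 1*4 = 4, Ring = 1*1 = 1.
Iteration 2: components of {Cap,Clip,Ring} -> Bearing = 2*2 = 4, Panel = 4*5 = 20.
Iteration 3: components of {Bearing,Panel} -> Bolt = 4*3 = 12.
Iteration 4: no further components; recursion stops.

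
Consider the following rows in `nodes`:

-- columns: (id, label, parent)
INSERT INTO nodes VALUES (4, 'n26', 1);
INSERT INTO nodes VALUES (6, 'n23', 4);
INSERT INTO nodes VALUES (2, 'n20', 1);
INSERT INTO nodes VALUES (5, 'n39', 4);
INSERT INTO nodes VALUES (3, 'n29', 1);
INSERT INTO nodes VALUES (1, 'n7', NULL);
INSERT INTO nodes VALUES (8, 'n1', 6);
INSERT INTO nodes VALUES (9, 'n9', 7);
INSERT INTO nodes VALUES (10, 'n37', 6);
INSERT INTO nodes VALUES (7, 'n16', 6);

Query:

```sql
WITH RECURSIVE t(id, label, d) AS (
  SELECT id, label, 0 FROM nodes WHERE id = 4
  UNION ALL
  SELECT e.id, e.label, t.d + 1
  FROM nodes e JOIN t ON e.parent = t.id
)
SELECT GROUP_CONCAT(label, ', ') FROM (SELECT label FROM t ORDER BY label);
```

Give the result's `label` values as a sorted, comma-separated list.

Base: id=4 (n26) at d 0.
Iteration 1: rows with parent in {4} -> n39 (id 5, d 1), n23 (id 6, d 1).
Iteration 2: rows with parent in {5,6} -> n16 (id 7, d 2), n1 (id 8, d 2), n37 (id 10, d 2).
Iteration 3: rows with parent in {7,8,10} -> n9 (id 9, d 3).
Iteration 4: no rows with parent in {9}; recursion stops.

n1, n16, n23, n26, n37, n39, n9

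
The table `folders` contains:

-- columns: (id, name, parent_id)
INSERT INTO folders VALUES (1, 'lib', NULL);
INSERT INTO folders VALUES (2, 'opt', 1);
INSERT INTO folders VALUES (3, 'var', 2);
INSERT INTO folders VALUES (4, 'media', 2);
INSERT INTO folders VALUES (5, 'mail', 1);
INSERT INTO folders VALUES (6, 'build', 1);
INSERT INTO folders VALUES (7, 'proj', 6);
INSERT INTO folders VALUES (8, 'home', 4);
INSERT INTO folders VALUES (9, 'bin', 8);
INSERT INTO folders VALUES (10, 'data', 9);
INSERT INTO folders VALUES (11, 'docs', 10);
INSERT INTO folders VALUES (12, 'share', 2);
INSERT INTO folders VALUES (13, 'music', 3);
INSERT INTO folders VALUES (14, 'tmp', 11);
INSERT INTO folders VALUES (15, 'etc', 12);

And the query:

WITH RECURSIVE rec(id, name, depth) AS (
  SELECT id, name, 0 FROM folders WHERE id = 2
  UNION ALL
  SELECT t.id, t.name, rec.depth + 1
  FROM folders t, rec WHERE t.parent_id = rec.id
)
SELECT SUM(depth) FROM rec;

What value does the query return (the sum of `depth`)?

27

Base: id=2 (opt) at depth 0.
Iteration 1: rows with parent_id in {2} -> var (id 3, depth 1), media (id 4, depth 1), share (id 12, depth 1).
Iteration 2: rows with parent_id in {3,4,12} -> home (id 8, depth 2), music (id 13, depth 2), etc (id 15, depth 2).
Iteration 3: rows with parent_id in {8,13,15} -> bin (id 9, depth 3).
Iteration 4: rows with parent_id in {9} -> data (id 10, depth 4).
Iteration 5: rows with parent_id in {10} -> docs (id 11, depth 5).
Iteration 6: rows with parent_id in {11} -> tmp (id 14, depth 6).
Iteration 7: no rows with parent_id in {14}; recursion stops.
SUM(depth) = 0 + 1 + 1 + 1 + 2 + 2 + 2 + 3 + 4 + 5 + 6 = 27.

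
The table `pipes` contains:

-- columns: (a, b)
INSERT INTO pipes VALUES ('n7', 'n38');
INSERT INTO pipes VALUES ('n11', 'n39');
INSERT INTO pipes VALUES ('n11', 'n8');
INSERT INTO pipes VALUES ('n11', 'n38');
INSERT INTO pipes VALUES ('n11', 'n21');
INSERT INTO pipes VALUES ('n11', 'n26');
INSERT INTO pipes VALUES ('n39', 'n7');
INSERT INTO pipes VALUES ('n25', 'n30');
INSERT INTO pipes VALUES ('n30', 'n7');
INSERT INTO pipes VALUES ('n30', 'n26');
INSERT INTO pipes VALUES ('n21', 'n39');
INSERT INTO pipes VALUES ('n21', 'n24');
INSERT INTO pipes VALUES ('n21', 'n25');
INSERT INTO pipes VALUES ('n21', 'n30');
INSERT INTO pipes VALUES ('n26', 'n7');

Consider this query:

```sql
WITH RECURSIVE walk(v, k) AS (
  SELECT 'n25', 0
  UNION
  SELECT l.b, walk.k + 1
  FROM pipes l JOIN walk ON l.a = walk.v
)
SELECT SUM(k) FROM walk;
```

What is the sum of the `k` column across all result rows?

Base: (n25, k=0).
Iteration 1: edges from {n25} -> (n30, k=1).
Iteration 2: edges from {n30} -> (n26, k=2), (n7, k=2).
Iteration 3: edges from {n26,n7} -> (n38, k=3), (n7, k=3).
Iteration 4: edges from {n38,n7} -> (n38, k=4).
Iteration 5: no outgoing edges from {n38}; recursion stops.
SUM(k) = 0 + 1 + 2 + 2 + 3 + 3 + 4 = 15.

15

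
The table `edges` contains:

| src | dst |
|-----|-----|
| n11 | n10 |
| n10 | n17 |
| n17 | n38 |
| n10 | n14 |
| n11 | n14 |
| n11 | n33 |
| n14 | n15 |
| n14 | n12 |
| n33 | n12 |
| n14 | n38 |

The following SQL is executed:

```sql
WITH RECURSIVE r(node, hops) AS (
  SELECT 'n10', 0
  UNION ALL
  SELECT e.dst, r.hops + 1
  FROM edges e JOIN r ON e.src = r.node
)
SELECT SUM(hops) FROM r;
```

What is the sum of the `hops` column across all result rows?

Base: (n10, hops=0).
Iteration 1: edges from {n10} -> (n14, hops=1), (n17, hops=1).
Iteration 2: edges from {n14,n17} -> (n12, hops=2), (n15, hops=2), (n38, hops=2) x2. [UNION ALL keeps all 4 new rows, including repeats]
Iteration 3: no outgoing edges from {n12,n15,n38}; recursion stops.
SUM(hops) = 0 + 1 + 1 + 2 + 2 + 2 + 2 = 10.

10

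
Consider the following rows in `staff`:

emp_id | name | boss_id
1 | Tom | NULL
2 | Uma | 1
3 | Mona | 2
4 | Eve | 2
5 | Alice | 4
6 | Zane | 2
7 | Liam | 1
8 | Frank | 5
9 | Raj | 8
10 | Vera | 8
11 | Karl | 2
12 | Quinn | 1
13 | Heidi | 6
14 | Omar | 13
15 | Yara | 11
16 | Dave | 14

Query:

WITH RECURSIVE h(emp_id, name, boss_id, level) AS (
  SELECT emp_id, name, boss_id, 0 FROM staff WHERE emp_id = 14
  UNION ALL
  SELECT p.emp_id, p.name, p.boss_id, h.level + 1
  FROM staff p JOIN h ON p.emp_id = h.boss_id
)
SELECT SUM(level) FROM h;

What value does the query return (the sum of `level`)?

10

Base: emp_id=14 (Omar), boss_id=13, level 0.
Iteration 1: join on emp_id=13 -> Heidi (id 13, boss_id=6, level 1).
Iteration 2: join on emp_id=6 -> Zane (id 6, boss_id=2, level 2).
Iteration 3: join on emp_id=2 -> Uma (id 2, boss_id=1, level 3).
Iteration 4: join on emp_id=1 -> Tom (id 1, boss_id=NULL, level 4).
Iteration 5: boss_id is NULL; no match; recursion stops.
SUM(level) = 0 + 1 + 2 + 3 + 4 = 10.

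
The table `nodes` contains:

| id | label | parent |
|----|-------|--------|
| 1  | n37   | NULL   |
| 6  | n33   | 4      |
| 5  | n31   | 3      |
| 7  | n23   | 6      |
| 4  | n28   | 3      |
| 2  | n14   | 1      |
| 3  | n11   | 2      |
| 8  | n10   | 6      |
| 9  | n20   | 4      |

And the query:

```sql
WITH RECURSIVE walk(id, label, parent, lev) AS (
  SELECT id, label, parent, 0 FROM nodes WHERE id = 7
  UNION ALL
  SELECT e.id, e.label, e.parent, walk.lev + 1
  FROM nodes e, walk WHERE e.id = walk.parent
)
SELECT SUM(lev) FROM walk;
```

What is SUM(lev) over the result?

Base: id=7 (n23), parent=6, lev 0.
Iteration 1: join on id=6 -> n33 (id 6, parent=4, lev 1).
Iteration 2: join on id=4 -> n28 (id 4, parent=3, lev 2).
Iteration 3: join on id=3 -> n11 (id 3, parent=2, lev 3).
Iteration 4: join on id=2 -> n14 (id 2, parent=1, lev 4).
Iteration 5: join on id=1 -> n37 (id 1, parent=NULL, lev 5).
Iteration 6: parent is NULL; no match; recursion stops.
SUM(lev) = 0 + 1 + 2 + 3 + 4 + 5 = 15.

15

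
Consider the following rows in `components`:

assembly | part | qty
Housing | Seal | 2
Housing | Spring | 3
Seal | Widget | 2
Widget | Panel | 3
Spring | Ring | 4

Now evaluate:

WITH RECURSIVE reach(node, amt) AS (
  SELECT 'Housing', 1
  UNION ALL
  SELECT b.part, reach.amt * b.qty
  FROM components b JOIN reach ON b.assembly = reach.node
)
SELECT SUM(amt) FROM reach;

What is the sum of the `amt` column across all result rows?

34

Base: (Housing, amt=1).
Iteration 1: components of {Housing} -> Seal = 1*2 = 2, Spring = 1*3 = 3.
Iteration 2: components of {Seal,Spring} -> Ring = 3*4 = 12, Widget = 2*2 = 4.
Iteration 3: components of {Ring,Widget} -> Panel = 4*3 = 12.
Iteration 4: no further components; recursion stops.
SUM(amt) = 1 + 2 + 3 + 4 + 12 + 12 = 34.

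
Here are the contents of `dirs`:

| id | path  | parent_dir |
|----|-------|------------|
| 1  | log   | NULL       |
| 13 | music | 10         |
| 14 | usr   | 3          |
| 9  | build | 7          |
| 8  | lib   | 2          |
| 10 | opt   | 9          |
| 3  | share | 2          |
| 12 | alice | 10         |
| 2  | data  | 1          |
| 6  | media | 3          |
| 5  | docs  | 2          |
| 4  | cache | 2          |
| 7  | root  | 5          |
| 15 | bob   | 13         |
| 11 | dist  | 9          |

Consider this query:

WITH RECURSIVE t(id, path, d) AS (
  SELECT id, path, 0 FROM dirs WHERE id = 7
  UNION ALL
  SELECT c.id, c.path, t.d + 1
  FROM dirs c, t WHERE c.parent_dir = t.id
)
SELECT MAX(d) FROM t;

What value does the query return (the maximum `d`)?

Base: id=7 (root) at d 0.
Iteration 1: rows with parent_dir in {7} -> build (id 9, d 1).
Iteration 2: rows with parent_dir in {9} -> opt (id 10, d 2), dist (id 11, d 2).
Iteration 3: rows with parent_dir in {10,11} -> alice (id 12, d 3), music (id 13, d 3).
Iteration 4: rows with parent_dir in {12,13} -> bob (id 15, d 4).
Iteration 5: no rows with parent_dir in {15}; recursion stops.
d values: 0, 1, 2, 2, 3, 3, 4; the maximum is 4.

4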